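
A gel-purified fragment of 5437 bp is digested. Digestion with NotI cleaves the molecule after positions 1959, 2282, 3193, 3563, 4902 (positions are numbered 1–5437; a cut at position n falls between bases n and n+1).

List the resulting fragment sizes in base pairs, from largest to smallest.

1959, 1339, 911, 535, 370, 323 bp

Linear molecule, 5 cuts → 6 fragments:
  1959 − 0 = 1959 bp
  2282 − 1959 = 323 bp
  3193 − 2282 = 911 bp
  3563 − 3193 = 370 bp
  4902 − 3563 = 1339 bp
  5437 − 4902 = 535 bp
Sorted largest to smallest: 1959, 1339, 911, 535, 370, 323 bp.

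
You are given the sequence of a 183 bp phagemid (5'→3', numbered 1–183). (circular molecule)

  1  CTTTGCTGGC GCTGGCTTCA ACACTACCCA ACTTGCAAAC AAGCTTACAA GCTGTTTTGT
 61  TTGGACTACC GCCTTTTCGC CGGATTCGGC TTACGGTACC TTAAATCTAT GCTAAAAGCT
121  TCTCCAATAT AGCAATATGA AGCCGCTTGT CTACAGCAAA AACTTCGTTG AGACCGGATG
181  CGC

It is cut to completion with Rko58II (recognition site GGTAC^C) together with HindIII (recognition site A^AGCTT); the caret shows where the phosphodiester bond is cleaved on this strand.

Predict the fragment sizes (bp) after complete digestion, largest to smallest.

108, 58, 17 bp

The Rko58II site (GGTACC) starts at position 95.
Rko58II cuts after base 5 of each site (before the last base), so after position 99.
HindIII sites (AAGCTT) start at positions 41, 116.
HindIII cuts after the first base of each site, so after positions 41, 116.
Combined cut positions: 41, 99, 116.
Circular molecule, 3 cuts → 3 fragments:
  42–99 → 58 bp
  100–116 → 17 bp
  117–183 then 1–41 → 67 + 41 = 108 bp
Sorted largest to smallest: 108, 58, 17 bp.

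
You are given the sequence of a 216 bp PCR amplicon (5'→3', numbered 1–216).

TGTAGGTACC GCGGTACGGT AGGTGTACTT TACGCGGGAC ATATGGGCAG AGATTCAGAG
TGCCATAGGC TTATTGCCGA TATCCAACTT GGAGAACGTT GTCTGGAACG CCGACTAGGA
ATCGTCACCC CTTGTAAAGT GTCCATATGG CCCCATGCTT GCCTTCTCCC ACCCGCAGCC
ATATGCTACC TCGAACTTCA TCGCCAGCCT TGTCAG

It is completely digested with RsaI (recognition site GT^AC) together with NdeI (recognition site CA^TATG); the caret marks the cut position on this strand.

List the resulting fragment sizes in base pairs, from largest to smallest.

104, 36, 35, 15, 11, 8, 7 bp

RsaI sites (GTAC) start at positions 6, 14, 25.
RsaI cuts after base 2 of each site, so after positions 7, 15, 26.
NdeI sites (CATATG) start at positions 40, 144, 180.
NdeI cuts after base 2 of each site, so after positions 41, 145, 181.
Combined cut positions: 7, 15, 26, 41, 145, 181.
Linear molecule, 6 cuts → 7 fragments:
  1–7 → 7 bp
  8–15 → 8 bp
  16–26 → 11 bp
  27–41 → 15 bp
  42–145 → 104 bp
  146–181 → 36 bp
  182–216 → 35 bp
Sorted largest to smallest: 104, 36, 35, 15, 11, 8, 7 bp.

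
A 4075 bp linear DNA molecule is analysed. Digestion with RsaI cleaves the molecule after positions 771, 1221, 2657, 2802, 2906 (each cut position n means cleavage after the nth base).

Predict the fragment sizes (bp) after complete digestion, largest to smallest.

1436, 1169, 771, 450, 145, 104 bp

Linear molecule, 5 cuts → 6 fragments:
  771 − 0 = 771 bp
  1221 − 771 = 450 bp
  2657 − 1221 = 1436 bp
  2802 − 2657 = 145 bp
  2906 − 2802 = 104 bp
  4075 − 2906 = 1169 bp
Sorted largest to smallest: 1436, 1169, 771, 450, 145, 104 bp.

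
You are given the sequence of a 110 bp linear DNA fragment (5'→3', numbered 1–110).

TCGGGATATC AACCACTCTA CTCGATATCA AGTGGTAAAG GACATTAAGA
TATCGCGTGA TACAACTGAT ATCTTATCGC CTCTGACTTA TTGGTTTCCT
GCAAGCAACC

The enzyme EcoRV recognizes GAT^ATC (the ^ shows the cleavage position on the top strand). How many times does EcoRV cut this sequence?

GATATC occurs starting at positions 5, 24, 49, 68.
EcoRV cuts at 4 sites.

4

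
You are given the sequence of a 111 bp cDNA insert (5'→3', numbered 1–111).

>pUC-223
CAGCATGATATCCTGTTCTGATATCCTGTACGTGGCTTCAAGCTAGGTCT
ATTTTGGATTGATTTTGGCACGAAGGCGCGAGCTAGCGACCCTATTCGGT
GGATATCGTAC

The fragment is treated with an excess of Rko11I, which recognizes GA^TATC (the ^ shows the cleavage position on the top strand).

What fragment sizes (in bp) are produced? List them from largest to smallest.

82, 13, 8, 8 bp

Rko11I sites (GATATC) start at positions 7, 20, 102.
Rko11I cuts after base 2 of each site, so after positions 8, 21, 103.
Linear molecule, 3 cuts → 4 fragments:
  1–8 → 8 bp
  9–21 → 13 bp
  22–103 → 82 bp
  104–111 → 8 bp
Sorted largest to smallest: 82, 13, 8, 8 bp.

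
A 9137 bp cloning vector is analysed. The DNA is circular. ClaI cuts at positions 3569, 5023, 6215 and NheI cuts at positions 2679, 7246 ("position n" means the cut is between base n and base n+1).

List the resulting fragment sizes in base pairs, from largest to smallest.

Combined cut positions (sorted): 2679, 3569, 5023, 6215, 7246.
Circular molecule, 5 cuts → 5 fragments:
  3569 − 2679 = 890 bp
  5023 − 3569 = 1454 bp
  6215 − 5023 = 1192 bp
  7246 − 6215 = 1031 bp
  wrap: 9137 − 7246 + 2679 = 4570 bp
Sorted largest to smallest: 4570, 1454, 1192, 1031, 890 bp.

4570, 1454, 1192, 1031, 890 bp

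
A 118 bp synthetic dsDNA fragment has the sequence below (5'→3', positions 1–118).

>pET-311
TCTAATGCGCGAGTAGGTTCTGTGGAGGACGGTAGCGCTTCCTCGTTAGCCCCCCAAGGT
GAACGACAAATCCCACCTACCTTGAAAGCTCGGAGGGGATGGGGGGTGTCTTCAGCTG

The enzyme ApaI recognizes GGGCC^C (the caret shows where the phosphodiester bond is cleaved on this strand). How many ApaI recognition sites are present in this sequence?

No occurrence of GGGCCC is present in the sequence.
ApaI does not cut: 0 sites.

0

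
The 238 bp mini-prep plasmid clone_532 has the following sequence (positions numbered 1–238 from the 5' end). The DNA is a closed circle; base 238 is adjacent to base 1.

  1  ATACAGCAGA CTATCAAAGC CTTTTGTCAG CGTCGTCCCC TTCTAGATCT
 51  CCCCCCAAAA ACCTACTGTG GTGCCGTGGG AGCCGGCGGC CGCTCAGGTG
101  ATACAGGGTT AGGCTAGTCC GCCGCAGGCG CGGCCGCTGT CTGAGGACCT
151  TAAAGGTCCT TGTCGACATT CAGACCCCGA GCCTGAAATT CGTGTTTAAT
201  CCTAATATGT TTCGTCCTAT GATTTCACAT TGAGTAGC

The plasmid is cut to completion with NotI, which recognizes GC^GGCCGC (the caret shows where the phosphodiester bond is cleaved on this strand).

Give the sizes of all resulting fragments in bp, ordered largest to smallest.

NotI sites (GCGGCCGC) start at positions 86, 130.
NotI cuts after base 2 of each site, so after positions 87, 131.
Circular molecule, 2 cuts → 2 fragments:
  88–131 → 44 bp
  132–238 then 1–87 → 107 + 87 = 194 bp
Sorted largest to smallest: 194, 44 bp.

194, 44 bp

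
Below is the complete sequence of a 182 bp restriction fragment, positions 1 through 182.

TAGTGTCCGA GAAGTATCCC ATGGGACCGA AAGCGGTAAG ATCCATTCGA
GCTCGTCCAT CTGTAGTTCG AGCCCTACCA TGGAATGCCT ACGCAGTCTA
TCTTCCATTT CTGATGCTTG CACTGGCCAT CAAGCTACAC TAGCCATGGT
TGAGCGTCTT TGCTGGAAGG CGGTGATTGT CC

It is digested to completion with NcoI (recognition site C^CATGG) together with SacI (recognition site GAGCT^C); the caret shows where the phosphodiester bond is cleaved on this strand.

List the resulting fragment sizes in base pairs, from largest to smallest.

NcoI sites (CCATGG) start at positions 19, 78, 144.
NcoI cuts after the first base of each site, so after positions 19, 78, 144.
The SacI site (GAGCTC) starts at position 49.
SacI cuts after base 5 of each site (before the last base), so after position 53.
Combined cut positions: 19, 53, 78, 144.
Linear molecule, 4 cuts → 5 fragments:
  1–19 → 19 bp
  20–53 → 34 bp
  54–78 → 25 bp
  79–144 → 66 bp
  145–182 → 38 bp
Sorted largest to smallest: 66, 38, 34, 25, 19 bp.

66, 38, 34, 25, 19 bp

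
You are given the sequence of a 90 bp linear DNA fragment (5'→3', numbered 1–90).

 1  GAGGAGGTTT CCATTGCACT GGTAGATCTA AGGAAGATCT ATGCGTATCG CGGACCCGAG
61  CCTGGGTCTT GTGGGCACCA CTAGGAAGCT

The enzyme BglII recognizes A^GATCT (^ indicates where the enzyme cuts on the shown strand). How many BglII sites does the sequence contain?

2

AGATCT occurs starting at positions 24, 35.
BglII cuts at 2 sites.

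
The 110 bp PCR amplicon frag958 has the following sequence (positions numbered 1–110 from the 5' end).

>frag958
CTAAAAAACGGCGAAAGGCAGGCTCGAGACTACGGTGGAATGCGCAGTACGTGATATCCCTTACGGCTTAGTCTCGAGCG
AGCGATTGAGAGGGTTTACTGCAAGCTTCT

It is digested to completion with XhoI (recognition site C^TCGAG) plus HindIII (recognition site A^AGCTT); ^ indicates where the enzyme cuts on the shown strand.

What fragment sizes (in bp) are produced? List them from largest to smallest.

50, 30, 23, 7 bp

XhoI sites (CTCGAG) start at positions 23, 73.
XhoI cuts after the first base of each site, so after positions 23, 73.
The HindIII site (AAGCTT) starts at position 103.
HindIII cuts after the first base of each site, so after position 103.
Combined cut positions: 23, 73, 103.
Linear molecule, 3 cuts → 4 fragments:
  1–23 → 23 bp
  24–73 → 50 bp
  74–103 → 30 bp
  104–110 → 7 bp
Sorted largest to smallest: 50, 30, 23, 7 bp.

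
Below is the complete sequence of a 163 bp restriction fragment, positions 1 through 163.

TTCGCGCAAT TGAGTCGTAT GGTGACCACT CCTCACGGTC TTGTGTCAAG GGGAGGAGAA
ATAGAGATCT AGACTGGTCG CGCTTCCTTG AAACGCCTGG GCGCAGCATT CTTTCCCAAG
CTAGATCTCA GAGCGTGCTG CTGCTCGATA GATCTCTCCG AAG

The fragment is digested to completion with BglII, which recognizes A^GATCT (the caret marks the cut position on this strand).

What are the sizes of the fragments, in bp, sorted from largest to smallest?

BglII sites (AGATCT) start at positions 65, 123, 150.
BglII cuts after the first base of each site, so after positions 65, 123, 150.
Linear molecule, 3 cuts → 4 fragments:
  1–65 → 65 bp
  66–123 → 58 bp
  124–150 → 27 bp
  151–163 → 13 bp
Sorted largest to smallest: 65, 58, 27, 13 bp.

65, 58, 27, 13 bp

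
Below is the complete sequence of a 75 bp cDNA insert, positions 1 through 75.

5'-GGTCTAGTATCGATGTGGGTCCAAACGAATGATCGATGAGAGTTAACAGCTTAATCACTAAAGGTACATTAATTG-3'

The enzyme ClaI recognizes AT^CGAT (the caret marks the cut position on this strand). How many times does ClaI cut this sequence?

ATCGAT occurs starting at positions 9, 32.
ClaI cuts at 2 sites.

2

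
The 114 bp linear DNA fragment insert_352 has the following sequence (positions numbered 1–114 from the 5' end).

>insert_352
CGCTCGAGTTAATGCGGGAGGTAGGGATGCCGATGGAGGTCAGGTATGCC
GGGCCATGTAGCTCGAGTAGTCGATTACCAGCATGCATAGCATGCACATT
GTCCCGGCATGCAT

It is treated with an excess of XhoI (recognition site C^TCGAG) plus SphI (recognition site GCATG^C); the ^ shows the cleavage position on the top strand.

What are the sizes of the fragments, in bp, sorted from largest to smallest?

59, 23, 17, 9, 3, 3 bp

XhoI sites (CTCGAG) start at positions 3, 62.
XhoI cuts after the first base of each site, so after positions 3, 62.
SphI sites (GCATGC) start at positions 81, 90, 107.
SphI cuts after base 5 of each site (before the last base), so after positions 85, 94, 111.
Combined cut positions: 3, 62, 85, 94, 111.
Linear molecule, 5 cuts → 6 fragments:
  1–3 → 3 bp
  4–62 → 59 bp
  63–85 → 23 bp
  86–94 → 9 bp
  95–111 → 17 bp
  112–114 → 3 bp
Sorted largest to smallest: 59, 23, 17, 9, 3, 3 bp.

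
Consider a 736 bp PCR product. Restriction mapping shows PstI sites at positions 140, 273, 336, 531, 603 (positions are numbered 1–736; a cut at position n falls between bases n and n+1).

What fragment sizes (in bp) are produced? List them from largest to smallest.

Linear molecule, 5 cuts → 6 fragments:
  140 − 0 = 140 bp
  273 − 140 = 133 bp
  336 − 273 = 63 bp
  531 − 336 = 195 bp
  603 − 531 = 72 bp
  736 − 603 = 133 bp
Sorted largest to smallest: 195, 140, 133, 133, 72, 63 bp.

195, 140, 133, 133, 72, 63 bp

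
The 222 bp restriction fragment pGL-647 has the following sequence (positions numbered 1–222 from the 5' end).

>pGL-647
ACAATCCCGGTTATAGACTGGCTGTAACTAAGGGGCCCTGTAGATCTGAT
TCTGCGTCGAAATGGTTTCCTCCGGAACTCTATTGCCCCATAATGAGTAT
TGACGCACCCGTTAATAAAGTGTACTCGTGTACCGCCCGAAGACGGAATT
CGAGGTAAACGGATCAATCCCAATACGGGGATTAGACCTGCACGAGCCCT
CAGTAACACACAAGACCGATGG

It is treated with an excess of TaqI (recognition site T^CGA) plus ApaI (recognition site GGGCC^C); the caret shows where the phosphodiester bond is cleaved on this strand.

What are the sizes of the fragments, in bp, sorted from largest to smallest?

93, 72, 37, 20 bp

TaqI sites (TCGA) start at positions 57, 150.
TaqI cuts after the first base of each site, so after positions 57, 150.
The ApaI site (GGGCCC) starts at position 33.
ApaI cuts after base 5 of each site (before the last base), so after position 37.
Combined cut positions: 37, 57, 150.
Linear molecule, 3 cuts → 4 fragments:
  1–37 → 37 bp
  38–57 → 20 bp
  58–150 → 93 bp
  151–222 → 72 bp
Sorted largest to smallest: 93, 72, 37, 20 bp.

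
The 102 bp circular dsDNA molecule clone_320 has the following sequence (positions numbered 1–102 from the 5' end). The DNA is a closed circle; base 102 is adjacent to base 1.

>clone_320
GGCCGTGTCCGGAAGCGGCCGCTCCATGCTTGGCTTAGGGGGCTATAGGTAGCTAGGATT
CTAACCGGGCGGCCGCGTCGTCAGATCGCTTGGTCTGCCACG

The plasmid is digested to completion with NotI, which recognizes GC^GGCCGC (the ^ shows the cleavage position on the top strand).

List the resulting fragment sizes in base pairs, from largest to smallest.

NotI sites (GCGGCCGC) start at positions 15, 69.
NotI cuts after base 2 of each site, so after positions 16, 70.
Circular molecule, 2 cuts → 2 fragments:
  17–70 → 54 bp
  71–102 then 1–16 → 32 + 16 = 48 bp
Sorted largest to smallest: 54, 48 bp.

54, 48 bp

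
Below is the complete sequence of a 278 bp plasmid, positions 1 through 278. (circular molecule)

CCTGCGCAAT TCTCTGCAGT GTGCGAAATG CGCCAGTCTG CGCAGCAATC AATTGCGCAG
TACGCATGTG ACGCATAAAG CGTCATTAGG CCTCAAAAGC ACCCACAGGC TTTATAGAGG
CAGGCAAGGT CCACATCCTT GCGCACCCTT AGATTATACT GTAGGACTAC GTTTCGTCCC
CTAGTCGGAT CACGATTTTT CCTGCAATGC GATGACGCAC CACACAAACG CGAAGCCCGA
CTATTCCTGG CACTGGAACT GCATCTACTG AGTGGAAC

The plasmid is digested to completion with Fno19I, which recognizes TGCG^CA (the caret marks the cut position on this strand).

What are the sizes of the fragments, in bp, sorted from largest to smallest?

Fno19I sites (TGCGCA) start at positions 3, 39, 54, 140.
Fno19I cuts after base 4 of each site, so after positions 6, 42, 57, 143.
Circular molecule, 4 cuts → 4 fragments:
  7–42 → 36 bp
  43–57 → 15 bp
  58–143 → 86 bp
  144–278 then 1–6 → 135 + 6 = 141 bp
Sorted largest to smallest: 141, 86, 36, 15 bp.

141, 86, 36, 15 bp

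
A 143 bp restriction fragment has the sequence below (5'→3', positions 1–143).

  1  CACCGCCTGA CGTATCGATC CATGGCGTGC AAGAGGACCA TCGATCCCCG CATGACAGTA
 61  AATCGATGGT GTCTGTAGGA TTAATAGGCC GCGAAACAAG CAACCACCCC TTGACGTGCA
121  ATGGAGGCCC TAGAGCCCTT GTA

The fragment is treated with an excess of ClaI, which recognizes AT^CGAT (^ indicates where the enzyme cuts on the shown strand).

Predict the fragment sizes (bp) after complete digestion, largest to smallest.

80, 26, 22, 15 bp

ClaI sites (ATCGAT) start at positions 14, 40, 62.
ClaI cuts after base 2 of each site, so after positions 15, 41, 63.
Linear molecule, 3 cuts → 4 fragments:
  1–15 → 15 bp
  16–41 → 26 bp
  42–63 → 22 bp
  64–143 → 80 bp
Sorted largest to smallest: 80, 26, 22, 15 bp.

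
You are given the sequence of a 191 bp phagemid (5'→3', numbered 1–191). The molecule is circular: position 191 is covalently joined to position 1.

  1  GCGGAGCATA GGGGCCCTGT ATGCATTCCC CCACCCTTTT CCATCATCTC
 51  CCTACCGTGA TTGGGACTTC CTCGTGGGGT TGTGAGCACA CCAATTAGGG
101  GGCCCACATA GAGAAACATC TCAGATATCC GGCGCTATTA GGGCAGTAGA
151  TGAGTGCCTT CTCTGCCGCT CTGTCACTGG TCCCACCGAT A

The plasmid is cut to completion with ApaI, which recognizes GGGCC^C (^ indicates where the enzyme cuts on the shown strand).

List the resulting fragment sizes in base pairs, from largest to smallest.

103, 88 bp

ApaI sites (GGGCCC) start at positions 12, 100.
ApaI cuts after base 5 of each site (before the last base), so after positions 16, 104.
Circular molecule, 2 cuts → 2 fragments:
  17–104 → 88 bp
  105–191 then 1–16 → 87 + 16 = 103 bp
Sorted largest to smallest: 103, 88 bp.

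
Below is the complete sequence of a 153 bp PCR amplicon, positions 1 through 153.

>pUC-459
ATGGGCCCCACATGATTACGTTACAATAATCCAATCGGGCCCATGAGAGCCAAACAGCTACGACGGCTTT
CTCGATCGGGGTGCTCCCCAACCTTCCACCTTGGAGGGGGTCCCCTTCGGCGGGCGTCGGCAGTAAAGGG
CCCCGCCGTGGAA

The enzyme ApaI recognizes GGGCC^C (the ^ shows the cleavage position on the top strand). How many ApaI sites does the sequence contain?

3

GGGCCC occurs starting at positions 3, 37, 138.
ApaI cuts at 3 sites.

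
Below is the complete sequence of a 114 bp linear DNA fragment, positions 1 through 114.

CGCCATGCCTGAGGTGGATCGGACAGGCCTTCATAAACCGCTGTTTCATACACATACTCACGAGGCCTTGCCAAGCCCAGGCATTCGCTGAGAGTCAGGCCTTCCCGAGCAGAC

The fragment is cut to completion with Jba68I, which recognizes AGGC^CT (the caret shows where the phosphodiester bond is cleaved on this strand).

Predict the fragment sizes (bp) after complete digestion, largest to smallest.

38, 34, 28, 14 bp

Jba68I sites (AGGCCT) start at positions 25, 63, 97.
Jba68I cuts after base 4 of each site, so after positions 28, 66, 100.
Linear molecule, 3 cuts → 4 fragments:
  1–28 → 28 bp
  29–66 → 38 bp
  67–100 → 34 bp
  101–114 → 14 bp
Sorted largest to smallest: 38, 34, 28, 14 bp.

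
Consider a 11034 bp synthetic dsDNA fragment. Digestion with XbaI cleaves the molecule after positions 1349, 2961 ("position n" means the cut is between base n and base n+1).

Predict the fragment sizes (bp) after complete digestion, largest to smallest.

8073, 1612, 1349 bp

Linear molecule, 2 cuts → 3 fragments:
  1349 − 0 = 1349 bp
  2961 − 1349 = 1612 bp
  11034 − 2961 = 8073 bp
Sorted largest to smallest: 8073, 1612, 1349 bp.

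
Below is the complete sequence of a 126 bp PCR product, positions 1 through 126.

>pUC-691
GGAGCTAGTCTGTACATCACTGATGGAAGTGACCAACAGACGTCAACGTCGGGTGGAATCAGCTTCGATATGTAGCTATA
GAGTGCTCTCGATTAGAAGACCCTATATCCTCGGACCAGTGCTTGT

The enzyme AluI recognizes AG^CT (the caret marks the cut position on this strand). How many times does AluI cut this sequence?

3

AGCT occurs starting at positions 3, 61, 74.
AluI cuts at 3 sites.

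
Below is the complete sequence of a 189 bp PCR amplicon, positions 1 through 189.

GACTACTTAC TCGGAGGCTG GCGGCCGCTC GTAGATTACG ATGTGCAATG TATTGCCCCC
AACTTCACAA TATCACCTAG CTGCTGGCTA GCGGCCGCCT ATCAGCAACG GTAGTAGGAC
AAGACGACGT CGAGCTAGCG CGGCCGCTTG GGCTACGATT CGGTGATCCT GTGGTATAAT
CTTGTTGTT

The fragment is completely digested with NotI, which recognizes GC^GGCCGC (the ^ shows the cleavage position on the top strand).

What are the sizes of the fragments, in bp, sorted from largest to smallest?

NotI sites (GCGGCCGC) start at positions 21, 91, 140.
NotI cuts after base 2 of each site, so after positions 22, 92, 141.
Linear molecule, 3 cuts → 4 fragments:
  1–22 → 22 bp
  23–92 → 70 bp
  93–141 → 49 bp
  142–189 → 48 bp
Sorted largest to smallest: 70, 49, 48, 22 bp.

70, 49, 48, 22 bp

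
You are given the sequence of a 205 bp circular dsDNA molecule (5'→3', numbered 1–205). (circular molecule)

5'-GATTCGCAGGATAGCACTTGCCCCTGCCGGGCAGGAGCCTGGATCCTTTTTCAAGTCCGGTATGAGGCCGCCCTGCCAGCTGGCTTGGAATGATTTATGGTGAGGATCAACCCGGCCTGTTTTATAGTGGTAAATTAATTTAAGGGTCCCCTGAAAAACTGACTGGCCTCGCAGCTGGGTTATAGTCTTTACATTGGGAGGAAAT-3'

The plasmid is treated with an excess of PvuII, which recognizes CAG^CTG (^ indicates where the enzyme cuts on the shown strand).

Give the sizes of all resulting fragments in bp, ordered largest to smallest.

110, 95 bp

PvuII sites (CAGCTG) start at positions 77, 172.
PvuII cuts after base 3 of each site, so after positions 79, 174.
Circular molecule, 2 cuts → 2 fragments:
  80–174 → 95 bp
  175–205 then 1–79 → 31 + 79 = 110 bp
Sorted largest to smallest: 110, 95 bp.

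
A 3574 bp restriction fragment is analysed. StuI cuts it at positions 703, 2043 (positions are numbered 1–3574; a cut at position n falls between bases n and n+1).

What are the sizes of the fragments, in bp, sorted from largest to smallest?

1531, 1340, 703 bp

Linear molecule, 2 cuts → 3 fragments:
  703 − 0 = 703 bp
  2043 − 703 = 1340 bp
  3574 − 2043 = 1531 bp
Sorted largest to smallest: 1531, 1340, 703 bp.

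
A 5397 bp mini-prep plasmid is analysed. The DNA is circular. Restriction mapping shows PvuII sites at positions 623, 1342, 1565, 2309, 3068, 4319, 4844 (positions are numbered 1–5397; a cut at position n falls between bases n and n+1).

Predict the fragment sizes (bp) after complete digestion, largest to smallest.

1251, 1176, 759, 744, 719, 525, 223 bp

Circular molecule, 7 cuts → 7 fragments:
  1342 − 623 = 719 bp
  1565 − 1342 = 223 bp
  2309 − 1565 = 744 bp
  3068 − 2309 = 759 bp
  4319 − 3068 = 1251 bp
  4844 − 4319 = 525 bp
  wrap: 5397 − 4844 + 623 = 1176 bp
Sorted largest to smallest: 1251, 1176, 759, 744, 719, 525, 223 bp.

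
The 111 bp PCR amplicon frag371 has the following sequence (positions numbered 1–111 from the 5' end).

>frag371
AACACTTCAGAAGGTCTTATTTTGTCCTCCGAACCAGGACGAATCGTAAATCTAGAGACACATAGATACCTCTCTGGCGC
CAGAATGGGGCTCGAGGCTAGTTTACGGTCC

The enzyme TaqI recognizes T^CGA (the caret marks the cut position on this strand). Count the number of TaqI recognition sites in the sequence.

TCGA occurs starting at position 92.
TaqI cuts at 1 site.

1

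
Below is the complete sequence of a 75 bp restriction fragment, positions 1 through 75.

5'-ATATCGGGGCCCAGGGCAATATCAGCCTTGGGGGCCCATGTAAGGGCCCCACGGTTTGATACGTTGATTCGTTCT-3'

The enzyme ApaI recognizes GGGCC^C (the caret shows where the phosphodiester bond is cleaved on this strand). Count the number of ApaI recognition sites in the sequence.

3

GGGCCC occurs starting at positions 7, 32, 44.
ApaI cuts at 3 sites.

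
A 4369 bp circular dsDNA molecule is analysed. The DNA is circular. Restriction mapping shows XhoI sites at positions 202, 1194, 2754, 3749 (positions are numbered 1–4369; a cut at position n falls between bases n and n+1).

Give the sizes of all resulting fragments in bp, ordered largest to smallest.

Circular molecule, 4 cuts → 4 fragments:
  1194 − 202 = 992 bp
  2754 − 1194 = 1560 bp
  3749 − 2754 = 995 bp
  wrap: 4369 − 3749 + 202 = 822 bp
Sorted largest to smallest: 1560, 995, 992, 822 bp.

1560, 995, 992, 822 bp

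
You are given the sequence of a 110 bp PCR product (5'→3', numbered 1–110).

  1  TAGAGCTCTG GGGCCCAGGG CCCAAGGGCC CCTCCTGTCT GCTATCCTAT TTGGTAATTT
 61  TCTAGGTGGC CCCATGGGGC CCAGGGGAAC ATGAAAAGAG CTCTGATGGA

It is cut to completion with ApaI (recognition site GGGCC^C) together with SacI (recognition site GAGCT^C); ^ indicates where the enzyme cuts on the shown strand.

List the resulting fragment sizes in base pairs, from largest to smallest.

51, 21, 8, 8, 8, 7, 7 bp

ApaI sites (GGGCCC) start at positions 11, 18, 26, 77.
ApaI cuts after base 5 of each site (before the last base), so after positions 15, 22, 30, 81.
SacI sites (GAGCTC) start at positions 3, 98.
SacI cuts after base 5 of each site (before the last base), so after positions 7, 102.
Combined cut positions: 7, 15, 22, 30, 81, 102.
Linear molecule, 6 cuts → 7 fragments:
  1–7 → 7 bp
  8–15 → 8 bp
  16–22 → 7 bp
  23–30 → 8 bp
  31–81 → 51 bp
  82–102 → 21 bp
  103–110 → 8 bp
Sorted largest to smallest: 51, 21, 8, 8, 8, 7, 7 bp.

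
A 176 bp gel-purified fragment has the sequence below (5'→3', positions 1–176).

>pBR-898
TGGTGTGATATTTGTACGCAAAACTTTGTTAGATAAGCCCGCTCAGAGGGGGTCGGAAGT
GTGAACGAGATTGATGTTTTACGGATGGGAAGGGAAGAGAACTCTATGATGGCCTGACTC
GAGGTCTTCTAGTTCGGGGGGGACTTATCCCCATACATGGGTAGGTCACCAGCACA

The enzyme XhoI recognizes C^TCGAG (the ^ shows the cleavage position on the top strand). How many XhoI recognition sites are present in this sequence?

CTCGAG occurs starting at position 118.
XhoI cuts at 1 site.

1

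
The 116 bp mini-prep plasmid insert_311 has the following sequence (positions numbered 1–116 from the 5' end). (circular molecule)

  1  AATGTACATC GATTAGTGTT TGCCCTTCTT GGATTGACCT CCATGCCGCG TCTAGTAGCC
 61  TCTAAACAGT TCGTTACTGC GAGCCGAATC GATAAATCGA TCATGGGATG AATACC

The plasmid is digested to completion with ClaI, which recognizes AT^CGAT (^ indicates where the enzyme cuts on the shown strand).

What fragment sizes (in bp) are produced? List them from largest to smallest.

80, 28, 8 bp

ClaI sites (ATCGAT) start at positions 8, 88, 96.
ClaI cuts after base 2 of each site, so after positions 9, 89, 97.
Circular molecule, 3 cuts → 3 fragments:
  10–89 → 80 bp
  90–97 → 8 bp
  98–116 then 1–9 → 19 + 9 = 28 bp
Sorted largest to smallest: 80, 28, 8 bp.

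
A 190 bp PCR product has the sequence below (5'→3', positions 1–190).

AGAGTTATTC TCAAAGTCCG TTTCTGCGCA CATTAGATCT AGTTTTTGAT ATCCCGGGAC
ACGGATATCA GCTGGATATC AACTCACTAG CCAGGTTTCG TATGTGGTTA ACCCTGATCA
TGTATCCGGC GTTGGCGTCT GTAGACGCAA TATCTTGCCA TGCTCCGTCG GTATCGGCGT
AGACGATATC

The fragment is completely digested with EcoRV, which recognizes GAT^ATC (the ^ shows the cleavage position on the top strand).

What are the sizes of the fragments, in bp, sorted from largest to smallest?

EcoRV sites (GATATC) start at positions 48, 64, 75, 185.
EcoRV cuts after base 3 of each site, so after positions 50, 66, 77, 187.
Linear molecule, 4 cuts → 5 fragments:
  1–50 → 50 bp
  51–66 → 16 bp
  67–77 → 11 bp
  78–187 → 110 bp
  188–190 → 3 bp
Sorted largest to smallest: 110, 50, 16, 11, 3 bp.

110, 50, 16, 11, 3 bp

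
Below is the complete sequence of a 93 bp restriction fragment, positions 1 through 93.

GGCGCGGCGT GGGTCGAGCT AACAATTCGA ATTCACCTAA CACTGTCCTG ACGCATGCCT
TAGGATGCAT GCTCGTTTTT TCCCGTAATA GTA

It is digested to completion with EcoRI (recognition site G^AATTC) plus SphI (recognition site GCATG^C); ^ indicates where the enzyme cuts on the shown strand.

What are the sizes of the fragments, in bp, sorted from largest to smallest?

The EcoRI site (GAATTC) starts at position 29.
EcoRI cuts after the first base of each site, so after position 29.
SphI sites (GCATGC) start at positions 53, 67.
SphI cuts after base 5 of each site (before the last base), so after positions 57, 71.
Combined cut positions: 29, 57, 71.
Linear molecule, 3 cuts → 4 fragments:
  1–29 → 29 bp
  30–57 → 28 bp
  58–71 → 14 bp
  72–93 → 22 bp
Sorted largest to smallest: 29, 28, 22, 14 bp.

29, 28, 22, 14 bp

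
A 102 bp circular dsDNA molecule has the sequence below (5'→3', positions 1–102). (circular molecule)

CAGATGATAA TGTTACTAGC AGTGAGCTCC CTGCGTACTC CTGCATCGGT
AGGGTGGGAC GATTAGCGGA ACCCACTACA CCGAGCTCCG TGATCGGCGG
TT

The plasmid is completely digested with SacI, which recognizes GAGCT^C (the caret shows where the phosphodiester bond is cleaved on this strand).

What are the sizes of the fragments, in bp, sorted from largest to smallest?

SacI sites (GAGCTC) start at positions 24, 83.
SacI cuts after base 5 of each site (before the last base), so after positions 28, 87.
Circular molecule, 2 cuts → 2 fragments:
  29–87 → 59 bp
  88–102 then 1–28 → 15 + 28 = 43 bp
Sorted largest to smallest: 59, 43 bp.

59, 43 bp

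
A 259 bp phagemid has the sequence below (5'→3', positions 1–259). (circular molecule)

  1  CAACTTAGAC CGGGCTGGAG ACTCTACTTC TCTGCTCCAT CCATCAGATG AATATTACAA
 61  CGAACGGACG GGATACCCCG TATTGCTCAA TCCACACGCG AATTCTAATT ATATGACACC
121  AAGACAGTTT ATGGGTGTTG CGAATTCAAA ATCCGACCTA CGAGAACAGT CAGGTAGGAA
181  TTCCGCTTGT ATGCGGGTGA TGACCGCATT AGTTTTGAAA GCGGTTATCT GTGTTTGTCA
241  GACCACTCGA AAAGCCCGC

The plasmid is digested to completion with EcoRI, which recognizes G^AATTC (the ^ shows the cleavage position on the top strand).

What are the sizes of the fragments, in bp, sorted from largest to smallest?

EcoRI sites (GAATTC) start at positions 100, 142, 178.
EcoRI cuts after the first base of each site, so after positions 100, 142, 178.
Circular molecule, 3 cuts → 3 fragments:
  101–142 → 42 bp
  143–178 → 36 bp
  179–259 then 1–100 → 81 + 100 = 181 bp
Sorted largest to smallest: 181, 42, 36 bp.

181, 42, 36 bp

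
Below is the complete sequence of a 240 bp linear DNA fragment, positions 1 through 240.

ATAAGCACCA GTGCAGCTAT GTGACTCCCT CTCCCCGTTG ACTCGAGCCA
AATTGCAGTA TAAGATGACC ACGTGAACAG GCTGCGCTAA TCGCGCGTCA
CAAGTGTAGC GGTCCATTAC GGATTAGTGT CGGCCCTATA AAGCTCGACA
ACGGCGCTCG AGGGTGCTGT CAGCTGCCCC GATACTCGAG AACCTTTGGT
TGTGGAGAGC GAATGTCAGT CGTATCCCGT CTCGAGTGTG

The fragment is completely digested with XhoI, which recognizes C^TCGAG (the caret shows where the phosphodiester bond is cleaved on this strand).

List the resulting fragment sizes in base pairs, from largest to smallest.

115, 46, 42, 28, 9 bp

XhoI sites (CTCGAG) start at positions 42, 157, 185, 231.
XhoI cuts after the first base of each site, so after positions 42, 157, 185, 231.
Linear molecule, 4 cuts → 5 fragments:
  1–42 → 42 bp
  43–157 → 115 bp
  158–185 → 28 bp
  186–231 → 46 bp
  232–240 → 9 bp
Sorted largest to smallest: 115, 46, 42, 28, 9 bp.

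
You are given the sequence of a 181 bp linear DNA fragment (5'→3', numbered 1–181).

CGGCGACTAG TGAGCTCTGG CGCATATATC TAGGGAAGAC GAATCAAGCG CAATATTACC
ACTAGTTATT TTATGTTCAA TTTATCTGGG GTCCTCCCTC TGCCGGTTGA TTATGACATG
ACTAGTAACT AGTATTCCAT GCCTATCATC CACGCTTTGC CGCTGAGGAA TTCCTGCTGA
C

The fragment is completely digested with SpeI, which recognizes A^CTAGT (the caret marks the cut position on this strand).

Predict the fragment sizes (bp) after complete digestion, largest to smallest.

60, 55, 53, 7, 6 bp

SpeI sites (ACTAGT) start at positions 6, 61, 121, 128.
SpeI cuts after the first base of each site, so after positions 6, 61, 121, 128.
Linear molecule, 4 cuts → 5 fragments:
  1–6 → 6 bp
  7–61 → 55 bp
  62–121 → 60 bp
  122–128 → 7 bp
  129–181 → 53 bp
Sorted largest to smallest: 60, 55, 53, 7, 6 bp.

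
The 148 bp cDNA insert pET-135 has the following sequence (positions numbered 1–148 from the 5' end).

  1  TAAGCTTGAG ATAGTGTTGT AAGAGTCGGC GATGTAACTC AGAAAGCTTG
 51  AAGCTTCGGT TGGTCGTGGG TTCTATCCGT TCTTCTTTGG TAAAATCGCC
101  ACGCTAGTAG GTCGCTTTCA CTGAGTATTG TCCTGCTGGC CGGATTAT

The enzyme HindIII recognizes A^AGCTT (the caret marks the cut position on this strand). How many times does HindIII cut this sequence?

AAGCTT occurs starting at positions 2, 44, 51.
HindIII cuts at 3 sites.

3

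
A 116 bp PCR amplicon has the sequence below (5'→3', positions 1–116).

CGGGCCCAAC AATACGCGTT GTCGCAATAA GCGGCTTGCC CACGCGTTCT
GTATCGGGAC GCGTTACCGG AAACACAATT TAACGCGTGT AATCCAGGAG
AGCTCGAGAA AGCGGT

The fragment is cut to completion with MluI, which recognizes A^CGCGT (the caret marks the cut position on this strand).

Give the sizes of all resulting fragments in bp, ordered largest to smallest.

MluI sites (ACGCGT) start at positions 14, 42, 59, 83.
MluI cuts after the first base of each site, so after positions 14, 42, 59, 83.
Linear molecule, 4 cuts → 5 fragments:
  1–14 → 14 bp
  15–42 → 28 bp
  43–59 → 17 bp
  60–83 → 24 bp
  84–116 → 33 bp
Sorted largest to smallest: 33, 28, 24, 17, 14 bp.

33, 28, 24, 17, 14 bp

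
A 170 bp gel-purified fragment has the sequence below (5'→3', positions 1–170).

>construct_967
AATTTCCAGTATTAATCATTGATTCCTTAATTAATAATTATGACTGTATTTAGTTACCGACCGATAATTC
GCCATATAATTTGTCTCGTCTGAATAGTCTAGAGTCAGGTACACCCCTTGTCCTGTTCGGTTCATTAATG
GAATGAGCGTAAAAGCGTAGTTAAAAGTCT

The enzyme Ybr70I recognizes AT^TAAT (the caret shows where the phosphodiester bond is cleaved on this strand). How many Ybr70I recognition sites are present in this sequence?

ATTAAT occurs starting at positions 11, 30, 134.
Ybr70I cuts at 3 sites.

3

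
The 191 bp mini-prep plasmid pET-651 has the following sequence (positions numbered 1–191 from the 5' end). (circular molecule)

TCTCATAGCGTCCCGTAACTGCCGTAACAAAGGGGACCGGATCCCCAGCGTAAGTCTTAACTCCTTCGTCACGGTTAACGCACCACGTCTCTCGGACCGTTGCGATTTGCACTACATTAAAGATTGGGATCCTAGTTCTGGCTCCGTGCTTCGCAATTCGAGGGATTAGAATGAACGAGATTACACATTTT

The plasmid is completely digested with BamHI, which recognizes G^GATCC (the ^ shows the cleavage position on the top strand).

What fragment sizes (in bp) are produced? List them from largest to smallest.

BamHI sites (GGATCC) start at positions 39, 127.
BamHI cuts after the first base of each site, so after positions 39, 127.
Circular molecule, 2 cuts → 2 fragments:
  40–127 → 88 bp
  128–191 then 1–39 → 64 + 39 = 103 bp
Sorted largest to smallest: 103, 88 bp.

103, 88 bp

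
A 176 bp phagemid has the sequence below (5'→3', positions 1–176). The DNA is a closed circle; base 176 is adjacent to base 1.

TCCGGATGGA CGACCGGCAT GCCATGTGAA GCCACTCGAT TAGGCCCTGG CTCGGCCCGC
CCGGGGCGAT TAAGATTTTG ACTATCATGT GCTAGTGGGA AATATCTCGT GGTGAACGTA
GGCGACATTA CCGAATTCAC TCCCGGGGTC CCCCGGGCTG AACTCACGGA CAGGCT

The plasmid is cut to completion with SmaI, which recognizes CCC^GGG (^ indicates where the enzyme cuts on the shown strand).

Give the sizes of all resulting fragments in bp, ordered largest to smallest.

84, 82, 10 bp

SmaI sites (CCCGGG) start at positions 60, 142, 152.
SmaI cuts after base 3 of each site, so after positions 62, 144, 154.
Circular molecule, 3 cuts → 3 fragments:
  63–144 → 82 bp
  145–154 → 10 bp
  155–176 then 1–62 → 22 + 62 = 84 bp
Sorted largest to smallest: 84, 82, 10 bp.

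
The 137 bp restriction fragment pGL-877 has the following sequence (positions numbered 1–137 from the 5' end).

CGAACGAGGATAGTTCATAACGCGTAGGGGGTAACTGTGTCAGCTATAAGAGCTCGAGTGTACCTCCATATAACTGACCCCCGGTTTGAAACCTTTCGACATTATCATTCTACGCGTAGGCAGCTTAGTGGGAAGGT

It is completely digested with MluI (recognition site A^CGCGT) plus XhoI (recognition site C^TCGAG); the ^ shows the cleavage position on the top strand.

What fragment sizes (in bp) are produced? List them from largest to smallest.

59, 33, 25, 20 bp

MluI sites (ACGCGT) start at positions 20, 112.
MluI cuts after the first base of each site, so after positions 20, 112.
The XhoI site (CTCGAG) starts at position 53.
XhoI cuts after the first base of each site, so after position 53.
Combined cut positions: 20, 53, 112.
Linear molecule, 3 cuts → 4 fragments:
  1–20 → 20 bp
  21–53 → 33 bp
  54–112 → 59 bp
  113–137 → 25 bp
Sorted largest to smallest: 59, 33, 25, 20 bp.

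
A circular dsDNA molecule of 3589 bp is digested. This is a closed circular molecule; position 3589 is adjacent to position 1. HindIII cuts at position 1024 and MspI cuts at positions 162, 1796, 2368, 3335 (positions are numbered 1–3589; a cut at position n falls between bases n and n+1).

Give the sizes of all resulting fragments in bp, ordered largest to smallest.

967, 862, 772, 572, 416 bp

Combined cut positions (sorted): 162, 1024, 1796, 2368, 3335.
Circular molecule, 5 cuts → 5 fragments:
  1024 − 162 = 862 bp
  1796 − 1024 = 772 bp
  2368 − 1796 = 572 bp
  3335 − 2368 = 967 bp
  wrap: 3589 − 3335 + 162 = 416 bp
Sorted largest to smallest: 967, 862, 772, 572, 416 bp.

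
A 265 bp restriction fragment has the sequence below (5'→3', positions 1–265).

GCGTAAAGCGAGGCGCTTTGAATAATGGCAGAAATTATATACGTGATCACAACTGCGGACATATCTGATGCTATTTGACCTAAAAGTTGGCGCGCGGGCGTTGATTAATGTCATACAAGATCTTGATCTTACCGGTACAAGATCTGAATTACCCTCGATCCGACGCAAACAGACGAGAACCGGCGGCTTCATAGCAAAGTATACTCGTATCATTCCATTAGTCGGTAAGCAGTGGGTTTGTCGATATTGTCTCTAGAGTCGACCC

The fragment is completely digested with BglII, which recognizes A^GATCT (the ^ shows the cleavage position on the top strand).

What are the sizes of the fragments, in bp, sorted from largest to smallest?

BglII sites (AGATCT) start at positions 118, 140.
BglII cuts after the first base of each site, so after positions 118, 140.
Linear molecule, 2 cuts → 3 fragments:
  1–118 → 118 bp
  119–140 → 22 bp
  141–265 → 125 bp
Sorted largest to smallest: 125, 118, 22 bp.

125, 118, 22 bp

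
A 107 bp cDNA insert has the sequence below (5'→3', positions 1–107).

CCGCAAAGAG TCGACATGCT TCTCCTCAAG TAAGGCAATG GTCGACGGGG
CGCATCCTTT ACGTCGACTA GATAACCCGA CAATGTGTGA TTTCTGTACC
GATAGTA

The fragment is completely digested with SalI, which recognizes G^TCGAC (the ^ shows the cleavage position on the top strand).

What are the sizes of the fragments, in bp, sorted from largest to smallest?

44, 31, 22, 10 bp

SalI sites (GTCGAC) start at positions 10, 41, 63.
SalI cuts after the first base of each site, so after positions 10, 41, 63.
Linear molecule, 3 cuts → 4 fragments:
  1–10 → 10 bp
  11–41 → 31 bp
  42–63 → 22 bp
  64–107 → 44 bp
Sorted largest to smallest: 44, 31, 22, 10 bp.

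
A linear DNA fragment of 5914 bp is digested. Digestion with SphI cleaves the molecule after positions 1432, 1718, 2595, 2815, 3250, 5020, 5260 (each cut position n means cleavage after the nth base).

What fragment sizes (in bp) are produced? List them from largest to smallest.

1770, 1432, 877, 654, 435, 286, 240, 220 bp

Linear molecule, 7 cuts → 8 fragments:
  1432 − 0 = 1432 bp
  1718 − 1432 = 286 bp
  2595 − 1718 = 877 bp
  2815 − 2595 = 220 bp
  3250 − 2815 = 435 bp
  5020 − 3250 = 1770 bp
  5260 − 5020 = 240 bp
  5914 − 5260 = 654 bp
Sorted largest to smallest: 1770, 1432, 877, 654, 435, 286, 240, 220 bp.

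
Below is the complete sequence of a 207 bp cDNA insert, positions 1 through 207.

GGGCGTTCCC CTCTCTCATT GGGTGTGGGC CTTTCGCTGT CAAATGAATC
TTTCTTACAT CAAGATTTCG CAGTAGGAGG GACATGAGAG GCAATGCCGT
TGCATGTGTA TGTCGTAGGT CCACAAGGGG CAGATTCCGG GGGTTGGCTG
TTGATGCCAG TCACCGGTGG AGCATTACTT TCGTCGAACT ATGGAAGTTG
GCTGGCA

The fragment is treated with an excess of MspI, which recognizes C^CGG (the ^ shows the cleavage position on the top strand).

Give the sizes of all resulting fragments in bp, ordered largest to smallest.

MspI sites (CCGG) start at positions 137, 164.
MspI cuts after the first base of each site, so after positions 137, 164.
Linear molecule, 2 cuts → 3 fragments:
  1–137 → 137 bp
  138–164 → 27 bp
  165–207 → 43 bp
Sorted largest to smallest: 137, 43, 27 bp.

137, 43, 27 bp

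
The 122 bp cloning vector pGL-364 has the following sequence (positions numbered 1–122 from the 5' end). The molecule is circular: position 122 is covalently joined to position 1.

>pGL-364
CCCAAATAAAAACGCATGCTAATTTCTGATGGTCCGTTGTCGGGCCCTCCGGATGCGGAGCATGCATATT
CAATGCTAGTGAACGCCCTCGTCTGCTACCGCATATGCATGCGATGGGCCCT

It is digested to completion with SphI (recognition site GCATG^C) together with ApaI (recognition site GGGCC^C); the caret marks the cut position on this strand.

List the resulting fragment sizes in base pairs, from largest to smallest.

47, 28, 20, 18, 9 bp

SphI sites (GCATGC) start at positions 14, 60, 107.
SphI cuts after base 5 of each site (before the last base), so after positions 18, 64, 111.
ApaI sites (GGGCCC) start at positions 42, 116.
ApaI cuts after base 5 of each site (before the last base), so after positions 46, 120.
Combined cut positions: 18, 46, 64, 111, 120.
Circular molecule, 5 cuts → 5 fragments:
  19–46 → 28 bp
  47–64 → 18 bp
  65–111 → 47 bp
  112–120 → 9 bp
  121–122 then 1–18 → 2 + 18 = 20 bp
Sorted largest to smallest: 47, 28, 20, 18, 9 bp.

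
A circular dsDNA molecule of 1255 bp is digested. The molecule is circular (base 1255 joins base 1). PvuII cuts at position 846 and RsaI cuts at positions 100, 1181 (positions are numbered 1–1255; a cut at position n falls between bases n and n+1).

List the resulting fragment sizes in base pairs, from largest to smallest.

746, 335, 174 bp

Combined cut positions (sorted): 100, 846, 1181.
Circular molecule, 3 cuts → 3 fragments:
  846 − 100 = 746 bp
  1181 − 846 = 335 bp
  wrap: 1255 − 1181 + 100 = 174 bp
Sorted largest to smallest: 746, 335, 174 bp.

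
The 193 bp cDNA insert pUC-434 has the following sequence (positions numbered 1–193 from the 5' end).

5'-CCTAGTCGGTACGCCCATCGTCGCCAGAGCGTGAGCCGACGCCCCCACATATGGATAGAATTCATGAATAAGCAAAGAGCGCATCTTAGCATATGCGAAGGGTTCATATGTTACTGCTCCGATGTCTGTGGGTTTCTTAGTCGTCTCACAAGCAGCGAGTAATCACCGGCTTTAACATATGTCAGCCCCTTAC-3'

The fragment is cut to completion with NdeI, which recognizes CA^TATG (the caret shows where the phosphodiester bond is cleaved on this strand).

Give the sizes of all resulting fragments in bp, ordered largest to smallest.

NdeI sites (CATATG) start at positions 48, 90, 105, 176.
NdeI cuts after base 2 of each site, so after positions 49, 91, 106, 177.
Linear molecule, 4 cuts → 5 fragments:
  1–49 → 49 bp
  50–91 → 42 bp
  92–106 → 15 bp
  107–177 → 71 bp
  178–193 → 16 bp
Sorted largest to smallest: 71, 49, 42, 16, 15 bp.

71, 49, 42, 16, 15 bp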